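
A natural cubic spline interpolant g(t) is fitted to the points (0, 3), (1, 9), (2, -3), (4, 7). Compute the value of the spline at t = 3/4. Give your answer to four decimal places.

9.2833

Put m_i = g'' at the i-th knot. Here h = (1, 1, 2) and Δ = (6, -12, 5), so the interior equations h_(i-1)·m_(i-1) + 2(h_(i-1)+h_i)·m_i + h_i·m_(i+1) = 6(Δ_i − Δ_(i-1)) read
  1·m_0 + 4·m_1 + 1·m_2 = 6(Δ_1 - Δ_0) = -108
  1·m_1 + 6·m_2 + 2·m_3 = 6(Δ_2 - Δ_1) = 102
Natural end conditions: m_0 = m_3 = 0.
Solving: m_0 = 0, m_1 = -750/23, m_2 = 516/23, m_3 = 0.
On [0, 1], g(t) = 3 + 263/23·t + 0·t² - 125/23·t³.
With t = 3/4: g(3/4) = 13665/1472.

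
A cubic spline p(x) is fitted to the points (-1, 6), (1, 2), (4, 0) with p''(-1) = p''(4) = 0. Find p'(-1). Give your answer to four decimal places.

-2.2667

Let m_i = p''(x_i). Step sizes h_i = 2, 3; slopes of the chords Δ_i = (y_(i+1) - y_i)/h_i = -2, -2/3.
  2·m_0 + 10·m_1 + 3·m_2 = 6(Δ_1 - Δ_0) = 8
Natural end conditions: m_0 = m_2 = 0.
Hence m_0 = 0, m_1 = 4/5, m_2 = 0.
On [-1, 1], p'(x) = b_0 + 2c_0·(x + 1) + 3d_0·(x + 1)² with b_0 = Δ_0 - h_0(2m_0 + m_1)/6 = -34/15, c_0 = m_0/2 = 0, d_0 = (m_1 - m_0)/(6h_0) = 1/15. So p'(-1) = -34/15.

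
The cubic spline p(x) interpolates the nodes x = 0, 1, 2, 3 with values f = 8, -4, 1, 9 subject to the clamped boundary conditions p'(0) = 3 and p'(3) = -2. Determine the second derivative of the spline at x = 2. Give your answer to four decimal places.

Put σ_i = p'' at the i-th knot. Here h = (1, 1, 1) and Δ = (-12, 5, 8), so the interior equations h_(i-1)·σ_(i-1) + 2(h_(i-1)+h_i)·σ_i + h_i·σ_(i+1) = 6(Δ_i − Δ_(i-1)) read
  1·σ_0 + 4·σ_1 + 1·σ_2 = 6(Δ_1 - Δ_0) = 102
  1·σ_1 + 4·σ_2 + 1·σ_3 = 6(Δ_2 - Δ_1) = 18
Clamped end conditions give two more equations: 2h_0·σ_0 + h_0·σ_1 = 6(Δ_0 - p'(0)) = -90 and h_2·σ_2 + 2h_2·σ_3 = 6(p'(3) - Δ_2) = -60.
Hence σ_0 = -986/15, σ_1 = 622/15, σ_2 = 28/15, σ_3 = -464/15.

1.8667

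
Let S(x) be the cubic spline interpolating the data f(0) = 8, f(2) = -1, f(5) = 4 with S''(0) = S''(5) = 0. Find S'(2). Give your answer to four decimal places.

Put M_i = S'' at the i-th knot. Here h = (2, 3) and Δ = (-9/2, 5/3), so the interior equations h_(i-1)·M_(i-1) + 2(h_(i-1)+h_i)·M_i + h_i·M_(i+1) = 6(Δ_i − Δ_(i-1)) read
  2·M_0 + 10·M_1 + 3·M_2 = 6(Δ_1 - Δ_0) = 37
Natural end conditions: M_0 = M_2 = 0.
Solving: M_0 = 0, M_1 = 37/10, M_2 = 0.
On [2, 5], S'(x) = b_1 + 2c_1·(x - 2) + 3d_1·(x - 2)² with b_1 = Δ_1 - h_1(2M_1 + M_2)/6 = -61/30, c_1 = M_1/2 = 37/20, d_1 = (M_2 - M_1)/(6h_1) = -37/180. So S'(2) = -61/30.

-2.0333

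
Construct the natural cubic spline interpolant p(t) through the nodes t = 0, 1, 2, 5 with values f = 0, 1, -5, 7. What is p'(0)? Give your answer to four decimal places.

3.1290

With σ_i denoting the second derivative at x_i, h_i = 1, 1, 3, and Δ_i = (y_(i+1) − y_i)/h_i = 1, -6, 4:
  1·σ_0 + 4·σ_1 + 1·σ_2 = 6(Δ_1 - Δ_0) = -42
  1·σ_1 + 8·σ_2 + 3·σ_3 = 6(Δ_2 - Δ_1) = 60
Natural end conditions: σ_0 = σ_3 = 0.
Solving: σ_0 = 0, σ_1 = -396/31, σ_2 = 282/31, σ_3 = 0.
On [0, 1], p'(t) = b_0 + 2c_0·t + 3d_0·t² with b_0 = Δ_0 - h_0(2σ_0 + σ_1)/6 = 97/31, c_0 = σ_0/2 = 0, d_0 = (σ_1 - σ_0)/(6h_0) = -66/31. So p'(0) = 97/31.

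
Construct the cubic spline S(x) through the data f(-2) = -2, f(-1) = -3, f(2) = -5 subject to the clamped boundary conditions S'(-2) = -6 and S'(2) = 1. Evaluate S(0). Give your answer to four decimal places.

-3.4074

Put σ_i = S'' at the i-th knot. Here h = (1, 3) and Δ = (-1, -2/3), so the interior equations h_(i-1)·σ_(i-1) + 2(h_(i-1)+h_i)·σ_i + h_i·σ_(i+1) = 6(Δ_i − Δ_(i-1)) read
  1·σ_0 + 8·σ_1 + 3·σ_2 = 6(Δ_1 - Δ_0) = 2
Clamped end conditions give two more equations: 2h_0·σ_0 + h_0·σ_1 = 6(Δ_0 - S'(-2)) = 30 and h_1·σ_1 + 2h_1·σ_2 = 6(S'(2) - Δ_1) = 10.
Solving: σ_0 = 33/2, σ_1 = -3, σ_2 = 19/6.
On [-1, 2], S(x) = -3 + 3/4·(x + 1) - 3/2·(x + 1)² + 37/108·(x + 1)³.
With (x + 1) = 1: S(0) = -92/27.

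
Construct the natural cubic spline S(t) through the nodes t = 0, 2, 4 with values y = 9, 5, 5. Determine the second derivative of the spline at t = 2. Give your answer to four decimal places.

1.5000

Write m_i for S''(x_i). With h_i = 2, 2 and divided differences Δ_i = -2, 0, the continuity of S' gives the tridiagonal system
  2·m_0 + 8·m_1 + 2·m_2 = 6(Δ_1 - Δ_0) = 12
Natural end conditions: m_0 = m_2 = 0.
Forward elimination and back-substitution give m_0 = 0, m_1 = 3/2, m_2 = 0.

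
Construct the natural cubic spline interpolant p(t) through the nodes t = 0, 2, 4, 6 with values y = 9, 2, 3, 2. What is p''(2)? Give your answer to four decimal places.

Let M_i = p''(x_i). Step sizes h_i = 2, 2, 2; slopes of the chords Δ_i = (y_(i+1) - y_i)/h_i = -7/2, 1/2, -1/2.
  2·M_0 + 8·M_1 + 2·M_2 = 6(Δ_1 - Δ_0) = 24
  2·M_1 + 8·M_2 + 2·M_3 = 6(Δ_2 - Δ_1) = -6
Natural end conditions: M_0 = M_3 = 0.
Forward elimination and back-substitution give M_0 = 0, M_1 = 17/5, M_2 = -8/5, M_3 = 0.

3.4000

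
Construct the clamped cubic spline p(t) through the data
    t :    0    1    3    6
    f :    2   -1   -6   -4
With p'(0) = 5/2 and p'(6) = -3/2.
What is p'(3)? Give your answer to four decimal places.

-0.0263

With m_i denoting the second derivative at x_i, h_i = 1, 2, 3, and Δ_i = (y_(i+1) − y_i)/h_i = -3, -5/2, 2/3:
  1·m_0 + 6·m_1 + 2·m_2 = 6(Δ_1 - Δ_0) = 3
  2·m_1 + 10·m_2 + 3·m_3 = 6(Δ_2 - Δ_1) = 19
Clamped end conditions give two more equations: 2h_0·m_0 + h_0·m_1 = 6(Δ_0 - p'(0)) = -33 and h_2·m_2 + 2h_2·m_3 = 6(p'(6) - Δ_2) = -13.
Forward elimination and back-substitution give m_0 = -339/19, m_1 = 51/19, m_2 = 45/19, m_3 = -191/57.
On [3, 6], p'(t) = b_2 + 2c_2·(t - 3) + 3d_2·(t - 3)² with b_2 = Δ_2 - h_2(2m_2 + m_3)/6 = -1/38, c_2 = m_2/2 = 45/38, d_2 = (m_3 - m_2)/(6h_2) = -163/513. So p'(3) = -1/38.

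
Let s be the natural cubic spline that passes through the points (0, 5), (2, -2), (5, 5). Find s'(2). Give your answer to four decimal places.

-1.1667

Write m_i for s''(x_i). With h_i = 2, 3 and divided differences Δ_i = -7/2, 7/3, the continuity of s' gives the tridiagonal system
  2·m_0 + 10·m_1 + 3·m_2 = 6(Δ_1 - Δ_0) = 35
Natural end conditions: m_0 = m_2 = 0.
Solving: m_0 = 0, m_1 = 7/2, m_2 = 0.
On [2, 5], s'(x) = b_1 + 2c_1·(x - 2) + 3d_1·(x - 2)² with b_1 = Δ_1 - h_1(2m_1 + m_2)/6 = -7/6, c_1 = m_1/2 = 7/4, d_1 = (m_2 - m_1)/(6h_1) = -7/36. So s'(2) = -7/6.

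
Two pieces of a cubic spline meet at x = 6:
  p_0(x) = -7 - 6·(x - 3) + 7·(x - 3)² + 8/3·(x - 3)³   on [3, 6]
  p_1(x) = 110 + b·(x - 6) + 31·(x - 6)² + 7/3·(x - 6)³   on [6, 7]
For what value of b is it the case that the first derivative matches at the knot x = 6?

p_0'(x) = -6 + 14·(x - 3) + 8·(x - 3)², so p_0'(6) = 108. On the right, p_1'(6) = b, so b = 108.

108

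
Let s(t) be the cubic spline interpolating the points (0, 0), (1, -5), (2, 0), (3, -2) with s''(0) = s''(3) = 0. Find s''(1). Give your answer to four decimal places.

Write M_i for s''(x_i). With h_i = 1, 1, 1 and divided differences Δ_i = -5, 5, -2, the continuity of s' gives the tridiagonal system
  1·M_0 + 4·M_1 + 1·M_2 = 6(Δ_1 - Δ_0) = 60
  1·M_1 + 4·M_2 + 1·M_3 = 6(Δ_2 - Δ_1) = -42
Natural end conditions: M_0 = M_3 = 0.
Forward elimination and back-substitution give M_0 = 0, M_1 = 94/5, M_2 = -76/5, M_3 = 0.

18.8000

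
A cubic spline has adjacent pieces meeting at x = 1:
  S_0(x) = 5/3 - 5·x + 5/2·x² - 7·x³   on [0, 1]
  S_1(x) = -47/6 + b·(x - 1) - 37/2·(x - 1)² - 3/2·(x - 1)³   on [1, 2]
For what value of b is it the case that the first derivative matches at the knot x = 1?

-21

S_0'(x) = -5 + 5·x - 21·x², so S_0'(1) = -21. On the right, S_1'(1) = b, so b = -21.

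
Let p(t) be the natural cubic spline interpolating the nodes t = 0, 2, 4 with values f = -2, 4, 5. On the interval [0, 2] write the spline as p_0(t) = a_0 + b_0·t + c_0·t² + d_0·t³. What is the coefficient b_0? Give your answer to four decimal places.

3.6250

With M_i denoting the second derivative at x_i, h_i = 2, 2, and Δ_i = (y_(i+1) − y_i)/h_i = 3, 1/2:
  2·M_0 + 8·M_1 + 2·M_2 = 6(Δ_1 - Δ_0) = -15
Natural end conditions: M_0 = M_2 = 0.
Solving the tridiagonal system: M_0 = 0, M_1 = -15/8, M_2 = 0.
On [0, 2], with p_0(t) = a_0 + b_0·t + c_0·t² + d_0·t³: c_0 = M_0/2 = 0, d_0 = (M_1 - M_0)/(6h_0) = -5/32, b_0 = Δ_0 - h_0(2M_0 + M_1)/6 = 29/8.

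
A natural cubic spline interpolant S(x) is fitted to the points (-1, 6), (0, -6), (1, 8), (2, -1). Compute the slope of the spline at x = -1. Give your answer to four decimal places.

Put M_i = S'' at the i-th knot. Here h = (1, 1, 1) and Δ = (-12, 14, -9), so the interior equations h_(i-1)·M_(i-1) + 2(h_(i-1)+h_i)·M_i + h_i·M_(i+1) = 6(Δ_i − Δ_(i-1)) read
  1·M_0 + 4·M_1 + 1·M_2 = 6(Δ_1 - Δ_0) = 156
  1·M_1 + 4·M_2 + 1·M_3 = 6(Δ_2 - Δ_1) = -138
Natural end conditions: M_0 = M_3 = 0.
Hence M_0 = 0, M_1 = 254/5, M_2 = -236/5, M_3 = 0.
On [-1, 0], S'(x) = b_0 + 2c_0·(x + 1) + 3d_0·(x + 1)² with b_0 = Δ_0 - h_0(2M_0 + M_1)/6 = -307/15, c_0 = M_0/2 = 0, d_0 = (M_1 - M_0)/(6h_0) = 127/15. So S'(-1) = -307/15.

-20.4667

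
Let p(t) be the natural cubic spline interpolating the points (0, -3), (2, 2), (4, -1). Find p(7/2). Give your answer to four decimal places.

With M_i denoting the second derivative at x_i, h_i = 2, 2, and Δ_i = (y_(i+1) − y_i)/h_i = 5/2, -3/2:
  2·M_0 + 8·M_1 + 2·M_2 = 6(Δ_1 - Δ_0) = -24
Natural end conditions: M_0 = M_2 = 0.
Forward elimination and back-substitution give M_0 = 0, M_1 = -3, M_2 = 0.
On [2, 4], p(t) = 2 + 1/2·(t - 2) - 3/2·(t - 2)² + 1/4·(t - 2)³.
With (t - 2) = 3/2: p(7/2) = 7/32.

0.2188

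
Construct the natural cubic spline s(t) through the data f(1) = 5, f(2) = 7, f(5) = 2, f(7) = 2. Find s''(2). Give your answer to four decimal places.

With M_i denoting the second derivative at x_i, h_i = 1, 3, 2, and Δ_i = (y_(i+1) − y_i)/h_i = 2, -5/3, 0:
  1·M_0 + 8·M_1 + 3·M_2 = 6(Δ_1 - Δ_0) = -22
  3·M_1 + 10·M_2 + 2·M_3 = 6(Δ_2 - Δ_1) = 10
Natural end conditions: M_0 = M_3 = 0.
Hence M_0 = 0, M_1 = -250/71, M_2 = 146/71, M_3 = 0.

-3.5211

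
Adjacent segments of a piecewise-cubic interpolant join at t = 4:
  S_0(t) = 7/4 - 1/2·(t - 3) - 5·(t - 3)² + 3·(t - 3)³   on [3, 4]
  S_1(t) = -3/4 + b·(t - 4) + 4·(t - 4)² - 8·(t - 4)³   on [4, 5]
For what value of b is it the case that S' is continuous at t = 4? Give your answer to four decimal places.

-1.5000

S_0'(t) = -1/2 - 10·(t - 3) + 9·(t - 3)², so S_0'(4) = -3/2. On the right, S_1'(4) = b, so b = -3/2.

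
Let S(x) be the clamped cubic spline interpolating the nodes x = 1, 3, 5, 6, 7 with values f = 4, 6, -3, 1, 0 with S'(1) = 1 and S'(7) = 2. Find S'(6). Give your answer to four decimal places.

Write M_i for S''(x_i). With h_i = 2, 2, 1, 1 and divided differences Δ_i = 1, -9/2, 4, -1, the continuity of S' gives the tridiagonal system
  2·M_0 + 8·M_1 + 2·M_2 = 6(Δ_1 - Δ_0) = -33
  2·M_1 + 6·M_2 + 1·M_3 = 6(Δ_2 - Δ_1) = 51
  1·M_2 + 4·M_3 + 1·M_4 = 6(Δ_3 - Δ_2) = -30
Clamped end conditions give two more equations: 2h_0·M_0 + h_0·M_1 = 6(Δ_0 - S'(1)) = 0 and h_3·M_3 + 2h_3·M_4 = 6(S'(7) - Δ_3) = 18.
Solving: M_0 = 365/84, M_1 = -365/42, M_2 = 167/12, M_3 = -635/42, M_4 = 1391/84.
On [6, 7], S'(x) = b_3 + 2c_3·(x - 6) + 3d_3·(x - 6)² with b_3 = Δ_3 - h_3(2M_3 + M_4)/6 = 215/168, c_3 = M_3/2 = -635/84, d_3 = (M_4 - M_3)/(6h_3) = 887/168. So S'(6) = 215/168.

1.2798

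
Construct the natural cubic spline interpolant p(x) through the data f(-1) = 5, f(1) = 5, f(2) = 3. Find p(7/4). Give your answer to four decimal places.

3.5781

Write σ_i for p''(x_i). With h_i = 2, 1 and divided differences Δ_i = 0, -2, the continuity of p' gives the tridiagonal system
  2·σ_0 + 6·σ_1 + 1·σ_2 = 6(Δ_1 - Δ_0) = -12
Natural end conditions: σ_0 = σ_2 = 0.
Hence σ_0 = 0, σ_1 = -2, σ_2 = 0.
On [1, 2], p(x) = 5 - 4/3·(x - 1) - 1·(x - 1)² + 1/3·(x - 1)³.
With (x - 1) = 3/4: p(7/4) = 229/64.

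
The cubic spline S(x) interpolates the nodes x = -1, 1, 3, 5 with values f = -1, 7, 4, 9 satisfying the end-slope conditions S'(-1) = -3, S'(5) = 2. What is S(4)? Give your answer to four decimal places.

5.8917

Put M_i = S'' at the i-th knot. Here h = (2, 2, 2) and Δ = (4, -3/2, 5/2), so the interior equations h_(i-1)·M_(i-1) + 2(h_(i-1)+h_i)·M_i + h_i·M_(i+1) = 6(Δ_i − Δ_(i-1)) read
  2·M_0 + 8·M_1 + 2·M_2 = 6(Δ_1 - Δ_0) = -33
  2·M_1 + 8·M_2 + 2·M_3 = 6(Δ_2 - Δ_1) = 24
Clamped end conditions give two more equations: 2h_0·M_0 + h_0·M_1 = 6(Δ_0 - S'(-1)) = 42 and h_2·M_2 + 2h_2·M_3 = 6(S'(5) - Δ_2) = -3.
Solving the tridiagonal system: M_0 = 229/15, M_1 = -143/15, M_2 = 191/30, M_3 = -59/15.
On [3, 5], S(x) = 4 - 13/30·(x - 3) + 191/60·(x - 3)² - 103/120·(x - 3)³.
With (x - 3) = 1: S(4) = 707/120.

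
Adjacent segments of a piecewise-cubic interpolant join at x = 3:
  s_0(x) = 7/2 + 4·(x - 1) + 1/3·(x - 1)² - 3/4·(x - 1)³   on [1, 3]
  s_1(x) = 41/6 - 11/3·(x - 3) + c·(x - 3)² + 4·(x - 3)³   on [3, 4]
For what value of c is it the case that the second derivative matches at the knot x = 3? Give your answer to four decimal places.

-4.1667

s_0''(x) = 2/3 - 9/2·(x - 1), so s_0''(3) = -25/3. On the right, s_1''(3) = 2c, so c = -25/6.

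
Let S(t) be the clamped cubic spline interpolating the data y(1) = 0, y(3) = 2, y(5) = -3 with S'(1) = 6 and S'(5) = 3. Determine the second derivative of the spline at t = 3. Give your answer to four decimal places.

With M_i denoting the second derivative at x_i, h_i = 2, 2, and Δ_i = (y_(i+1) − y_i)/h_i = 1, -5/2:
  2·M_0 + 8·M_1 + 2·M_2 = 6(Δ_1 - Δ_0) = -21
Clamped end conditions give two more equations: 2h_0·M_0 + h_0·M_1 = 6(Δ_0 - S'(1)) = -30 and h_1·M_1 + 2h_1·M_2 = 6(S'(5) - Δ_1) = 33.
Hence M_0 = -45/8, M_1 = -15/4, M_2 = 81/8.

-3.7500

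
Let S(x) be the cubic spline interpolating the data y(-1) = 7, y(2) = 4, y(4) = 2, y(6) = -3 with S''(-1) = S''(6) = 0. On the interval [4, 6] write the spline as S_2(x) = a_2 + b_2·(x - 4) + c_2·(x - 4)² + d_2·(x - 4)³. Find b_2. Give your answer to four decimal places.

-1.7105

With M_i denoting the second derivative at x_i, h_i = 3, 2, 2, and Δ_i = (y_(i+1) − y_i)/h_i = -1, -1, -5/2:
  3·M_0 + 10·M_1 + 2·M_2 = 6(Δ_1 - Δ_0) = 0
  2·M_1 + 8·M_2 + 2·M_3 = 6(Δ_2 - Δ_1) = -9
Natural end conditions: M_0 = M_3 = 0.
Hence M_0 = 0, M_1 = 9/38, M_2 = -45/38, M_3 = 0.
On [4, 6], with S_2(x) = a_2 + b_2·(x - 4) + c_2·(x - 4)² + d_2·(x - 4)³: c_2 = M_2/2 = -45/76, d_2 = (M_3 - M_2)/(6h_2) = 15/152, b_2 = Δ_2 - h_2(2M_2 + M_3)/6 = -65/38.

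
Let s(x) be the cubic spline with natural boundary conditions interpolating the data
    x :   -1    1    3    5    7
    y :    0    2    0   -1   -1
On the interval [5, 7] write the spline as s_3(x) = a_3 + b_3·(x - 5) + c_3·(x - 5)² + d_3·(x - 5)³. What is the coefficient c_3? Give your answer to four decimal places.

Put m_i = s'' at the i-th knot. Here h = (2, 2, 2, 2) and Δ = (1, -1, -1/2, 0), so the interior equations h_(i-1)·m_(i-1) + 2(h_(i-1)+h_i)·m_i + h_i·m_(i+1) = 6(Δ_i − Δ_(i-1)) read
  2·m_0 + 8·m_1 + 2·m_2 = 6(Δ_1 - Δ_0) = -12
  2·m_1 + 8·m_2 + 2·m_3 = 6(Δ_2 - Δ_1) = 3
  2·m_2 + 8·m_3 + 2·m_4 = 6(Δ_3 - Δ_2) = 3
Natural end conditions: m_0 = m_4 = 0.
Hence m_0 = 0, m_1 = -27/16, m_2 = 3/4, m_3 = 3/16, m_4 = 0.
On [5, 7], with s_3(x) = a_3 + b_3·(x - 5) + c_3·(x - 5)² + d_3·(x - 5)³: c_3 = m_3/2 = 3/32, d_3 = (m_4 - m_3)/(6h_3) = -1/64, b_3 = Δ_3 - h_3(2m_3 + m_4)/6 = -1/8.

0.0938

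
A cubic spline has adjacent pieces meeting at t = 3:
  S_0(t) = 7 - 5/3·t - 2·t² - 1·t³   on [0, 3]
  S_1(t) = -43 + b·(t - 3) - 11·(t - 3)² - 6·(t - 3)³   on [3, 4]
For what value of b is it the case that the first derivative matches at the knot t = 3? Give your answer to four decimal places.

S_0'(t) = -5/3 - 4·t - 3·t², so S_0'(3) = -122/3. On the right, S_1'(3) = b, so b = -122/3.

-40.6667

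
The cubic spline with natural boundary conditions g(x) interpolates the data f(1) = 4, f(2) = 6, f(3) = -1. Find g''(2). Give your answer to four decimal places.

Put M_i = g'' at the i-th knot. Here h = (1, 1) and Δ = (2, -7), so the interior equations h_(i-1)·M_(i-1) + 2(h_(i-1)+h_i)·M_i + h_i·M_(i+1) = 6(Δ_i − Δ_(i-1)) read
  1·M_0 + 4·M_1 + 1·M_2 = 6(Δ_1 - Δ_0) = -54
Natural end conditions: M_0 = M_2 = 0.
Solving: M_0 = 0, M_1 = -27/2, M_2 = 0.

-13.5000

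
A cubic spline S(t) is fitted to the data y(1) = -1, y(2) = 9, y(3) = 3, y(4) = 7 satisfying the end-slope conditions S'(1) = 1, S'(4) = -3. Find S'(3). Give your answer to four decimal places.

-1.5333

Put M_i = S'' at the i-th knot. Here h = (1, 1, 1) and Δ = (10, -6, 4), so the interior equations h_(i-1)·M_(i-1) + 2(h_(i-1)+h_i)·M_i + h_i·M_(i+1) = 6(Δ_i − Δ_(i-1)) read
  1·M_0 + 4·M_1 + 1·M_2 = 6(Δ_1 - Δ_0) = -96
  1·M_1 + 4·M_2 + 1·M_3 = 6(Δ_2 - Δ_1) = 60
Clamped end conditions give two more equations: 2h_0·M_0 + h_0·M_1 = 6(Δ_0 - S'(1)) = 54 and h_2·M_2 + 2h_2·M_3 = 6(S'(4) - Δ_2) = -42.
Forward elimination and back-substitution give M_0 = 746/15, M_1 = -682/15, M_2 = 542/15, M_3 = -586/15.
On [3, 4], S'(t) = b_2 + 2c_2·(t - 3) + 3d_2·(t - 3)² with b_2 = Δ_2 - h_2(2M_2 + M_3)/6 = -23/15, c_2 = M_2/2 = 271/15, d_2 = (M_3 - M_2)/(6h_2) = -188/15. So S'(3) = -23/15.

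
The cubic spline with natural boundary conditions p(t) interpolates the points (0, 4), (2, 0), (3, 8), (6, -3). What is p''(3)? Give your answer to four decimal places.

-10.2128

With M_i denoting the second derivative at x_i, h_i = 2, 1, 3, and Δ_i = (y_(i+1) − y_i)/h_i = -2, 8, -11/3:
  2·M_0 + 6·M_1 + 1·M_2 = 6(Δ_1 - Δ_0) = 60
  1·M_1 + 8·M_2 + 3·M_3 = 6(Δ_2 - Δ_1) = -70
Natural end conditions: M_0 = M_3 = 0.
Forward elimination and back-substitution give M_0 = 0, M_1 = 550/47, M_2 = -480/47, M_3 = 0.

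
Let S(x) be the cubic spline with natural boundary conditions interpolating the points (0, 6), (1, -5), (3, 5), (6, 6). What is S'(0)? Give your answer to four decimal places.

Write m_i for S''(x_i). With h_i = 1, 2, 3 and divided differences Δ_i = -11, 5, 1/3, the continuity of S' gives the tridiagonal system
  1·m_0 + 6·m_1 + 2·m_2 = 6(Δ_1 - Δ_0) = 96
  2·m_1 + 10·m_2 + 3·m_3 = 6(Δ_2 - Δ_1) = -28
Natural end conditions: m_0 = m_3 = 0.
Solving the tridiagonal system: m_0 = 0, m_1 = 127/7, m_2 = -45/7, m_3 = 0.
On [0, 1], S'(x) = b_0 + 2c_0·x + 3d_0·x² with b_0 = Δ_0 - h_0(2m_0 + m_1)/6 = -589/42, c_0 = m_0/2 = 0, d_0 = (m_1 - m_0)/(6h_0) = 127/42. So S'(0) = -589/42.

-14.0238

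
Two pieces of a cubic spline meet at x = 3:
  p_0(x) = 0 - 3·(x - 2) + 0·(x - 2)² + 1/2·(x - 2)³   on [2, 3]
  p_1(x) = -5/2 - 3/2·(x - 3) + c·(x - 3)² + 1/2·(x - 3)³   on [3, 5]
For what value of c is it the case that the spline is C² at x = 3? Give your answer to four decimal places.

p_0''(x) = 0 + 3·(x - 2), so p_0''(3) = 3. On the right, p_1''(3) = 2c, so c = 3/2.

1.5000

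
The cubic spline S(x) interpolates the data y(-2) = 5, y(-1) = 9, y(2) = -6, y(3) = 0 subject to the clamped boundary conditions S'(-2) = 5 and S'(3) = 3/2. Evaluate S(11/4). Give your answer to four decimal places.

Write M_i for S''(x_i). With h_i = 1, 3, 1 and divided differences Δ_i = 4, -5, 6, the continuity of S' gives the tridiagonal system
  1·M_0 + 8·M_1 + 3·M_2 = 6(Δ_1 - Δ_0) = -54
  3·M_1 + 8·M_2 + 1·M_3 = 6(Δ_2 - Δ_1) = 66
Clamped end conditions give two more equations: 2h_0·M_0 + h_0·M_1 = 6(Δ_0 - S'(-2)) = -6 and h_2·M_2 + 2h_2·M_3 = 6(S'(3) - Δ_2) = -27.
Solving the tridiagonal system: M_0 = 25/7, M_1 = -92/7, M_2 = 111/7, M_3 = -150/7.
On [2, 3], S(x) = -6 + 30/7·(x - 2) + 111/14·(x - 2)² - 87/14·(x - 2)³.
With (x - 2) = 3/4: S(11/4) = -849/896.

-0.9475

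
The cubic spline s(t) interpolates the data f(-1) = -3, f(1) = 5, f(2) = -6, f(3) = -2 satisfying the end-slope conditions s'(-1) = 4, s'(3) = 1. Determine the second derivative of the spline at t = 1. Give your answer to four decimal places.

Write m_i for s''(x_i). With h_i = 2, 1, 1 and divided differences Δ_i = 4, -11, 4, the continuity of s' gives the tridiagonal system
  2·m_0 + 6·m_1 + 1·m_2 = 6(Δ_1 - Δ_0) = -90
  1·m_1 + 4·m_2 + 1·m_3 = 6(Δ_2 - Δ_1) = 90
Clamped end conditions give two more equations: 2h_0·m_0 + h_0·m_1 = 6(Δ_0 - s'(-1)) = 0 and h_2·m_2 + 2h_2·m_3 = 6(s'(3) - Δ_2) = -18.
Hence m_0 = 138/11, m_1 = -276/11, m_2 = 390/11, m_3 = -294/11.

-25.0909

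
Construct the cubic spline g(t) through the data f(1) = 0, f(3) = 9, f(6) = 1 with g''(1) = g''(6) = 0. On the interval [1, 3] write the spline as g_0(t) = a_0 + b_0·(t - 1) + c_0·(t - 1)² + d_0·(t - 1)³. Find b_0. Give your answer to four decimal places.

5.9333

With m_i denoting the second derivative at x_i, h_i = 2, 3, and Δ_i = (y_(i+1) − y_i)/h_i = 9/2, -8/3:
  2·m_0 + 10·m_1 + 3·m_2 = 6(Δ_1 - Δ_0) = -43
Natural end conditions: m_0 = m_2 = 0.
Solving: m_0 = 0, m_1 = -43/10, m_2 = 0.
On [1, 3], with g_0(t) = a_0 + b_0·(t - 1) + c_0·(t - 1)² + d_0·(t - 1)³: c_0 = m_0/2 = 0, d_0 = (m_1 - m_0)/(6h_0) = -43/120, b_0 = Δ_0 - h_0(2m_0 + m_1)/6 = 89/15.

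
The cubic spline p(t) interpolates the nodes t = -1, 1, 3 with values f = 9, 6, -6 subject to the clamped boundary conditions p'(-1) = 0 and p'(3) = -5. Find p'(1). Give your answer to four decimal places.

-4.3750

Write M_i for p''(x_i). With h_i = 2, 2 and divided differences Δ_i = -3/2, -6, the continuity of p' gives the tridiagonal system
  2·M_0 + 8·M_1 + 2·M_2 = 6(Δ_1 - Δ_0) = -27
Clamped end conditions give two more equations: 2h_0·M_0 + h_0·M_1 = 6(Δ_0 - p'(-1)) = -9 and h_1·M_1 + 2h_1·M_2 = 6(p'(3) - Δ_1) = 6.
Solving the tridiagonal system: M_0 = -1/8, M_1 = -17/4, M_2 = 29/8.
On [1, 3], p'(t) = b_1 + 2c_1·(t - 1) + 3d_1·(t - 1)² with b_1 = Δ_1 - h_1(2M_1 + M_2)/6 = -35/8, c_1 = M_1/2 = -17/8, d_1 = (M_2 - M_1)/(6h_1) = 21/32. So p'(1) = -35/8.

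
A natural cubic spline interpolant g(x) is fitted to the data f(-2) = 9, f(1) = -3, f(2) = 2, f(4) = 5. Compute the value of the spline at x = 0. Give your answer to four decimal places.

Write σ_i for g''(x_i). With h_i = 3, 1, 2 and divided differences Δ_i = -4, 5, 3/2, the continuity of g' gives the tridiagonal system
  3·σ_0 + 8·σ_1 + 1·σ_2 = 6(Δ_1 - Δ_0) = 54
  1·σ_1 + 6·σ_2 + 2·σ_3 = 6(Δ_2 - Δ_1) = -21
Natural end conditions: σ_0 = σ_3 = 0.
Solving the tridiagonal system: σ_0 = 0, σ_1 = 345/47, σ_2 = -222/47, σ_3 = 0.
On [-2, 1], g(x) = 9 - 721/94·(x + 2) + 0·(x + 2)² + 115/282·(x + 2)³.
With (x + 2) = 2: g(0) = -434/141.

-3.0780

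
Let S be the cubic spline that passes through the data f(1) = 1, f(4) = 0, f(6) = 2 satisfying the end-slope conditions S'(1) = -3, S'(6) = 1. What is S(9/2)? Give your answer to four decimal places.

0.5000

Write σ_i for S''(x_i). With h_i = 3, 2 and divided differences Δ_i = -1/3, 1, the continuity of S' gives the tridiagonal system
  3·σ_0 + 10·σ_1 + 2·σ_2 = 6(Δ_1 - Δ_0) = 8
Clamped end conditions give two more equations: 2h_0·σ_0 + h_0·σ_1 = 6(Δ_0 - S'(1)) = 16 and h_1·σ_1 + 2h_1·σ_2 = 6(S'(6) - Δ_1) = 0.
Solving the tridiagonal system: σ_0 = 8/3, σ_1 = 0, σ_2 = 0.
On [4, 6], S(t) = 0 + 1·(t - 4) + 0·(t - 4)² + 0·(t - 4)³.
With (t - 4) = 1/2: S(9/2) = 1/2.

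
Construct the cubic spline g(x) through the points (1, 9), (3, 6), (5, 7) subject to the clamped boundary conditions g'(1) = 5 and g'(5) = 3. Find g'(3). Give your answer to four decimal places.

Write m_i for g''(x_i). With h_i = 2, 2 and divided differences Δ_i = -3/2, 1/2, the continuity of g' gives the tridiagonal system
  2·m_0 + 8·m_1 + 2·m_2 = 6(Δ_1 - Δ_0) = 12
Clamped end conditions give two more equations: 2h_0·m_0 + h_0·m_1 = 6(Δ_0 - g'(1)) = -39 and h_1·m_1 + 2h_1·m_2 = 6(g'(5) - Δ_1) = 15.
Hence m_0 = -47/4, m_1 = 4, m_2 = 7/4.
On [3, 5], g'(x) = b_1 + 2c_1·(x - 3) + 3d_1·(x - 3)² with b_1 = Δ_1 - h_1(2m_1 + m_2)/6 = -11/4, c_1 = m_1/2 = 2, d_1 = (m_2 - m_1)/(6h_1) = -3/16. So g'(3) = -11/4.

-2.7500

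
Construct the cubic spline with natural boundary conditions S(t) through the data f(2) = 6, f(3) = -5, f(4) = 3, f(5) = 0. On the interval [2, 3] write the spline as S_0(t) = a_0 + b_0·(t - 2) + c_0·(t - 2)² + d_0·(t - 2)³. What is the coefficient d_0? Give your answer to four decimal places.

5.8000

Put M_i = S'' at the i-th knot. Here h = (1, 1, 1) and Δ = (-11, 8, -3), so the interior equations h_(i-1)·M_(i-1) + 2(h_(i-1)+h_i)·M_i + h_i·M_(i+1) = 6(Δ_i − Δ_(i-1)) read
  1·M_0 + 4·M_1 + 1·M_2 = 6(Δ_1 - Δ_0) = 114
  1·M_1 + 4·M_2 + 1·M_3 = 6(Δ_2 - Δ_1) = -66
Natural end conditions: M_0 = M_3 = 0.
Forward elimination and back-substitution give M_0 = 0, M_1 = 174/5, M_2 = -126/5, M_3 = 0.
On [2, 3], with S_0(t) = a_0 + b_0·(t - 2) + c_0·(t - 2)² + d_0·(t - 2)³: c_0 = M_0/2 = 0, d_0 = (M_1 - M_0)/(6h_0) = 29/5, b_0 = Δ_0 - h_0(2M_0 + M_1)/6 = -84/5.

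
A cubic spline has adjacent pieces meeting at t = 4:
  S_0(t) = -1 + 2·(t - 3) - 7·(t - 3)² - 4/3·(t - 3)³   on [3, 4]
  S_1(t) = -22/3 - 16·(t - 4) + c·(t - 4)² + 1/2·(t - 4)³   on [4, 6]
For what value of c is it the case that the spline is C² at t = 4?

-11

S_0''(t) = -14 - 8·(t - 3), so S_0''(4) = -22. On the right, S_1''(4) = 2c, so c = -11.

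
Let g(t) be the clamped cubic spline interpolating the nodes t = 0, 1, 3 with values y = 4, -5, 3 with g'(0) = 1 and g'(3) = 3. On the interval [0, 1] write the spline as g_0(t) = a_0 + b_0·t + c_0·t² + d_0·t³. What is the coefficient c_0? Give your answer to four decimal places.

-21.1667

With M_i denoting the second derivative at x_i, h_i = 1, 2, and Δ_i = (y_(i+1) − y_i)/h_i = -9, 4:
  1·M_0 + 6·M_1 + 2·M_2 = 6(Δ_1 - Δ_0) = 78
Clamped end conditions give two more equations: 2h_0·M_0 + h_0·M_1 = 6(Δ_0 - g'(0)) = -60 and h_1·M_1 + 2h_1·M_2 = 6(g'(3) - Δ_1) = -6.
Solving the tridiagonal system: M_0 = -127/3, M_1 = 74/3, M_2 = -83/6.
On [0, 1], with g_0(t) = a_0 + b_0·t + c_0·t² + d_0·t³: c_0 = M_0/2 = -127/6, d_0 = (M_1 - M_0)/(6h_0) = 67/6, b_0 = Δ_0 - h_0(2M_0 + M_1)/6 = 1.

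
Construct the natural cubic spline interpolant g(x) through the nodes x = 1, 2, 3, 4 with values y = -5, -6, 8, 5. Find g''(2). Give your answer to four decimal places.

With m_i denoting the second derivative at x_i, h_i = 1, 1, 1, and Δ_i = (y_(i+1) − y_i)/h_i = -1, 14, -3:
  1·m_0 + 4·m_1 + 1·m_2 = 6(Δ_1 - Δ_0) = 90
  1·m_1 + 4·m_2 + 1·m_3 = 6(Δ_2 - Δ_1) = -102
Natural end conditions: m_0 = m_3 = 0.
Forward elimination and back-substitution give m_0 = 0, m_1 = 154/5, m_2 = -166/5, m_3 = 0.

30.8000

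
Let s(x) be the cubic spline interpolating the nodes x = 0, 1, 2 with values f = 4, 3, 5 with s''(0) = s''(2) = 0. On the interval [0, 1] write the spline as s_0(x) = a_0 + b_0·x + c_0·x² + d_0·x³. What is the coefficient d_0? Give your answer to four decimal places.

0.7500

Put M_i = s'' at the i-th knot. Here h = (1, 1) and Δ = (-1, 2), so the interior equations h_(i-1)·M_(i-1) + 2(h_(i-1)+h_i)·M_i + h_i·M_(i+1) = 6(Δ_i − Δ_(i-1)) read
  1·M_0 + 4·M_1 + 1·M_2 = 6(Δ_1 - Δ_0) = 18
Natural end conditions: M_0 = M_2 = 0.
Forward elimination and back-substitution give M_0 = 0, M_1 = 9/2, M_2 = 0.
On [0, 1], with s_0(x) = a_0 + b_0·x + c_0·x² + d_0·x³: c_0 = M_0/2 = 0, d_0 = (M_1 - M_0)/(6h_0) = 3/4, b_0 = Δ_0 - h_0(2M_0 + M_1)/6 = -7/4.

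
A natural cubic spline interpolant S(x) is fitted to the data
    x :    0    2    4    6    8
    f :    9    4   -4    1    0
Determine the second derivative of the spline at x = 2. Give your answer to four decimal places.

Let M_i = S''(x_i). Step sizes h_i = 2, 2, 2, 2; slopes of the chords Δ_i = (y_(i+1) - y_i)/h_i = -5/2, -4, 5/2, -1/2.
  2·M_0 + 8·M_1 + 2·M_2 = 6(Δ_1 - Δ_0) = -9
  2·M_1 + 8·M_2 + 2·M_3 = 6(Δ_2 - Δ_1) = 39
  2·M_2 + 8·M_3 + 2·M_4 = 6(Δ_3 - Δ_2) = -18
Natural end conditions: M_0 = M_4 = 0.
Forward elimination and back-substitution give M_0 = 0, M_1 = -309/112, M_2 = 183/28, M_3 = -435/112, M_4 = 0.

-2.7589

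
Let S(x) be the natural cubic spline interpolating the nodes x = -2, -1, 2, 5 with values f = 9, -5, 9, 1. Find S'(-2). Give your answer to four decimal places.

-16.8276

Write M_i for S''(x_i). With h_i = 1, 3, 3 and divided differences Δ_i = -14, 14/3, -8/3, the continuity of S' gives the tridiagonal system
  1·M_0 + 8·M_1 + 3·M_2 = 6(Δ_1 - Δ_0) = 112
  3·M_1 + 12·M_2 + 3·M_3 = 6(Δ_2 - Δ_1) = -44
Natural end conditions: M_0 = M_3 = 0.
Hence M_0 = 0, M_1 = 492/29, M_2 = -688/87, M_3 = 0.
On [-2, -1], S'(x) = b_0 + 2c_0·(x + 2) + 3d_0·(x + 2)² with b_0 = Δ_0 - h_0(2M_0 + M_1)/6 = -488/29, c_0 = M_0/2 = 0, d_0 = (M_1 - M_0)/(6h_0) = 82/29. So S'(-2) = -488/29.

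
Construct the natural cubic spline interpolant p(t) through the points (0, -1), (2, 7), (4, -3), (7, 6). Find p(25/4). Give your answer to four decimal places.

1.4741

Put M_i = p'' at the i-th knot. Here h = (2, 2, 3) and Δ = (4, -5, 3), so the interior equations h_(i-1)·M_(i-1) + 2(h_(i-1)+h_i)·M_i + h_i·M_(i+1) = 6(Δ_i − Δ_(i-1)) read
  2·M_0 + 8·M_1 + 2·M_2 = 6(Δ_1 - Δ_0) = -54
  2·M_1 + 10·M_2 + 3·M_3 = 6(Δ_2 - Δ_1) = 48
Natural end conditions: M_0 = M_3 = 0.
Solving: M_0 = 0, M_1 = -159/19, M_2 = 123/19, M_3 = 0.
On [4, 7], p(t) = -3 - 66/19·(t - 4) + 123/38·(t - 4)² - 41/114·(t - 4)³.
With (t - 4) = 9/4: p(25/4) = 3585/2432.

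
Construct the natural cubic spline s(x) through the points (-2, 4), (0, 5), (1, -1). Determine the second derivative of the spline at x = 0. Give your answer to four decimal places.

-6.5000

Put m_i = s'' at the i-th knot. Here h = (2, 1) and Δ = (1/2, -6), so the interior equations h_(i-1)·m_(i-1) + 2(h_(i-1)+h_i)·m_i + h_i·m_(i+1) = 6(Δ_i − Δ_(i-1)) read
  2·m_0 + 6·m_1 + 1·m_2 = 6(Δ_1 - Δ_0) = -39
Natural end conditions: m_0 = m_2 = 0.
Solving: m_0 = 0, m_1 = -13/2, m_2 = 0.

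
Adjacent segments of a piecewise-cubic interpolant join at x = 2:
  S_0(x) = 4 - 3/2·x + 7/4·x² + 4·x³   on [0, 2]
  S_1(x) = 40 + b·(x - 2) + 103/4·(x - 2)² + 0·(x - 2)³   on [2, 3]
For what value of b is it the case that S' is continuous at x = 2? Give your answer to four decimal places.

S_0'(x) = -3/2 + 7/2·x + 12·x², so S_0'(2) = 107/2. On the right, S_1'(2) = b, so b = 107/2.

53.5000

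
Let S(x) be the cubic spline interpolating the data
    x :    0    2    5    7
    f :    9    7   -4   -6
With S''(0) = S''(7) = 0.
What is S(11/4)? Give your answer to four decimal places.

4.5714

With M_i denoting the second derivative at x_i, h_i = 2, 3, 2, and Δ_i = (y_(i+1) − y_i)/h_i = -1, -11/3, -1:
  2·M_0 + 10·M_1 + 3·M_2 = 6(Δ_1 - Δ_0) = -16
  3·M_1 + 10·M_2 + 2·M_3 = 6(Δ_2 - Δ_1) = 16
Natural end conditions: M_0 = M_3 = 0.
Solving the tridiagonal system: M_0 = 0, M_1 = -16/7, M_2 = 16/7, M_3 = 0.
On [2, 5], S(x) = 7 - 53/21·(x - 2) - 8/7·(x - 2)² + 16/63·(x - 2)³.
With (x - 2) = 3/4: S(11/4) = 32/7.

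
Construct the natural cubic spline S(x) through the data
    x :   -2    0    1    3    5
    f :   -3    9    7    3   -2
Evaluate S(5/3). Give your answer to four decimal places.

With σ_i denoting the second derivative at x_i, h_i = 2, 1, 2, 2, and Δ_i = (y_(i+1) − y_i)/h_i = 6, -2, -2, -5/2:
  2·σ_0 + 6·σ_1 + 1·σ_2 = 6(Δ_1 - Δ_0) = -48
  1·σ_1 + 6·σ_2 + 2·σ_3 = 6(Δ_2 - Δ_1) = 0
  2·σ_2 + 8·σ_3 + 2·σ_4 = 6(Δ_3 - Δ_2) = -3
Natural end conditions: σ_0 = σ_4 = 0.
Hence σ_0 = 0, σ_1 = -1059/128, σ_2 = 105/64, σ_3 = -201/256, σ_4 = 0.
On [1, 3], S(x) = 7 - 725/256·(x - 1) + 105/128·(x - 1)² - 207/1024·(x - 1)³.
With (x - 1) = 2/3: S(5/3) = 65/12.

5.4167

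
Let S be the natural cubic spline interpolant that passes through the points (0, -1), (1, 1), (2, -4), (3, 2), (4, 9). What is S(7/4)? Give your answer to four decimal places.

-3.3025

Let σ_i = S''(x_i). Step sizes h_i = 1, 1, 1, 1; slopes of the chords Δ_i = (y_(i+1) - y_i)/h_i = 2, -5, 6, 7.
  1·σ_0 + 4·σ_1 + 1·σ_2 = 6(Δ_1 - Δ_0) = -42
  1·σ_1 + 4·σ_2 + 1·σ_3 = 6(Δ_2 - Δ_1) = 66
  1·σ_2 + 4·σ_3 + 1·σ_4 = 6(Δ_3 - Δ_2) = 6
Natural end conditions: σ_0 = σ_4 = 0.
Hence σ_0 = 0, σ_1 = -111/7, σ_2 = 150/7, σ_3 = -27/7, σ_4 = 0.
On [1, 2], S(t) = 1 - 23/7·(t - 1) - 111/14·(t - 1)² + 87/14·(t - 1)³.
With (t - 1) = 3/4: S(7/4) = -2959/896.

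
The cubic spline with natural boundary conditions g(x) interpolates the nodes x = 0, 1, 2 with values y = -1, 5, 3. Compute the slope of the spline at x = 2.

-4

With m_i denoting the second derivative at x_i, h_i = 1, 1, and Δ_i = (y_(i+1) − y_i)/h_i = 6, -2:
  1·m_0 + 4·m_1 + 1·m_2 = 6(Δ_1 - Δ_0) = -48
Natural end conditions: m_0 = m_2 = 0.
Solving: m_0 = 0, m_1 = -12, m_2 = 0.
On [1, 2], g'(x) = b_1 + 2c_1·(x - 1) + 3d_1·(x - 1)² with b_1 = Δ_1 - h_1(2m_1 + m_2)/6 = 2, c_1 = m_1/2 = -6, d_1 = (m_2 - m_1)/(6h_1) = 2. So g'(2) = -4.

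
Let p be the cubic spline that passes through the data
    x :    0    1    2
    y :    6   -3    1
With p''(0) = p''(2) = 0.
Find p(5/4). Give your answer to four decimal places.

Write M_i for p''(x_i). With h_i = 1, 1 and divided differences Δ_i = -9, 4, the continuity of p' gives the tridiagonal system
  1·M_0 + 4·M_1 + 1·M_2 = 6(Δ_1 - Δ_0) = 78
Natural end conditions: M_0 = M_2 = 0.
Hence M_0 = 0, M_1 = 39/2, M_2 = 0.
On [1, 2], p(x) = -3 - 5/2·(x - 1) + 39/4·(x - 1)² - 13/4·(x - 1)³.
With (x - 1) = 1/4: p(5/4) = -785/256.

-3.0664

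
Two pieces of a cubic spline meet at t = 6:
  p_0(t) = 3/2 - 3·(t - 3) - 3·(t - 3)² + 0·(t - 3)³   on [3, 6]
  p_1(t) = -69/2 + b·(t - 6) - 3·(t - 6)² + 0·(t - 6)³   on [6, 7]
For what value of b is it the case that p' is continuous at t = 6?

p_0'(t) = -3 - 6·(t - 3) + 0·(t - 3)², so p_0'(6) = -21. On the right, p_1'(6) = b, so b = -21.

-21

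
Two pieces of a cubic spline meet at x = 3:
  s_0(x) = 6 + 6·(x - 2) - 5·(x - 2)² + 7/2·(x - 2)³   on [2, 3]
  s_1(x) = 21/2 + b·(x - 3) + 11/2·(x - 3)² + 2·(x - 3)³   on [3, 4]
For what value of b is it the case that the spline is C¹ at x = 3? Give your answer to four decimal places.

6.5000

s_0'(x) = 6 - 10·(x - 2) + 21/2·(x - 2)², so s_0'(3) = 13/2. On the right, s_1'(3) = b, so b = 13/2.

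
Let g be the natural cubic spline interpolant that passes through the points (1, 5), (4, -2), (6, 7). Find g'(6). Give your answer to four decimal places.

5.8667

Let M_i = g''(x_i). Step sizes h_i = 3, 2; slopes of the chords Δ_i = (y_(i+1) - y_i)/h_i = -7/3, 9/2.
  3·M_0 + 10·M_1 + 2·M_2 = 6(Δ_1 - Δ_0) = 41
Natural end conditions: M_0 = M_2 = 0.
Solving: M_0 = 0, M_1 = 41/10, M_2 = 0.
On [4, 6], g'(t) = b_1 + 2c_1·(t - 4) + 3d_1·(t - 4)² with b_1 = Δ_1 - h_1(2M_1 + M_2)/6 = 53/30, c_1 = M_1/2 = 41/20, d_1 = (M_2 - M_1)/(6h_1) = -41/120. So g'(6) = 88/15.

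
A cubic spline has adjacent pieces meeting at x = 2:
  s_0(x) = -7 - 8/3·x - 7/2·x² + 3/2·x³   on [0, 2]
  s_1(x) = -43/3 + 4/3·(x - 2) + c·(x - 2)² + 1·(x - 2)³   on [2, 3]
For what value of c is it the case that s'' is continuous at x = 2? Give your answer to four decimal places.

5.5000

s_0''(x) = -7 + 9·x, so s_0''(2) = 11. On the right, s_1''(2) = 2c, so c = 11/2.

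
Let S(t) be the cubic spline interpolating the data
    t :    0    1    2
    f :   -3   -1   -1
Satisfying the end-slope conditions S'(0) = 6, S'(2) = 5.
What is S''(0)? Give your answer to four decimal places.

Let σ_i = S''(x_i). Step sizes h_i = 1, 1; slopes of the chords Δ_i = (y_(i+1) - y_i)/h_i = 2, 0.
  1·σ_0 + 4·σ_1 + 1·σ_2 = 6(Δ_1 - Δ_0) = -12
Clamped end conditions give two more equations: 2h_0·σ_0 + h_0·σ_1 = 6(Δ_0 - S'(0)) = -24 and h_1·σ_1 + 2h_1·σ_2 = 6(S'(2) - Δ_1) = 30.
Hence σ_0 = -19/2, σ_1 = -5, σ_2 = 35/2.

-9.5000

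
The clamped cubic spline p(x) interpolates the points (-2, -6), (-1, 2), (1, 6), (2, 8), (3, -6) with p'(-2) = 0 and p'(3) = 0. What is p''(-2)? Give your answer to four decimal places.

31.6875

With m_i denoting the second derivative at x_i, h_i = 1, 2, 1, 1, and Δ_i = (y_(i+1) − y_i)/h_i = 8, 2, 2, -14:
  1·m_0 + 6·m_1 + 2·m_2 = 6(Δ_1 - Δ_0) = -36
  2·m_1 + 6·m_2 + 1·m_3 = 6(Δ_2 - Δ_1) = 0
  1·m_2 + 4·m_3 + 1·m_4 = 6(Δ_3 - Δ_2) = -96
Clamped end conditions give two more equations: 2h_0·m_0 + h_0·m_1 = 6(Δ_0 - p'(-2)) = 48 and h_3·m_3 + 2h_3·m_4 = 6(p'(3) - Δ_3) = 84.
Hence m_0 = 507/16, m_1 = -123/8, m_2 = 393/32, m_3 = -687/16, m_4 = 2031/32.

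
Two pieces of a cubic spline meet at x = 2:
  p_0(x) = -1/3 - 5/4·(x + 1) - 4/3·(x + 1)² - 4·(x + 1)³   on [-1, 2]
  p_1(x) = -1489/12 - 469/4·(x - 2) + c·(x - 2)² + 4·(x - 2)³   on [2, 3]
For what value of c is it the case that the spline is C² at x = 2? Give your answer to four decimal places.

-37.3333

p_0''(x) = -8/3 - 24·(x + 1), so p_0''(2) = -224/3. On the right, p_1''(2) = 2c, so c = -112/3.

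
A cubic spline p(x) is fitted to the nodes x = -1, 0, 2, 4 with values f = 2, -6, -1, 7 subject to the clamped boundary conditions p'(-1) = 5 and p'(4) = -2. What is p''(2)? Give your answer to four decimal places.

-1.6087

Write M_i for p''(x_i). With h_i = 1, 2, 2 and divided differences Δ_i = -8, 5/2, 4, the continuity of p' gives the tridiagonal system
  1·M_0 + 6·M_1 + 2·M_2 = 6(Δ_1 - Δ_0) = 63
  2·M_1 + 8·M_2 + 2·M_3 = 6(Δ_2 - Δ_1) = 9
Clamped end conditions give two more equations: 2h_0·M_0 + h_0·M_1 = 6(Δ_0 - p'(-1)) = -78 and h_2·M_2 + 2h_2·M_3 = 6(p'(4) - Δ_2) = -36.
Hence M_0 = -1117/23, M_1 = 440/23, M_2 = -37/23, M_3 = -377/46.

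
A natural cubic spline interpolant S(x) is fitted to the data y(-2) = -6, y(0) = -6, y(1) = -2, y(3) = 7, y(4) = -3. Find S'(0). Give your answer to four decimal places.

2.0645

Put M_i = S'' at the i-th knot. Here h = (2, 1, 2, 1) and Δ = (0, 4, 9/2, -10), so the interior equations h_(i-1)·M_(i-1) + 2(h_(i-1)+h_i)·M_i + h_i·M_(i+1) = 6(Δ_i − Δ_(i-1)) read
  2·M_0 + 6·M_1 + 1·M_2 = 6(Δ_1 - Δ_0) = 24
  1·M_1 + 6·M_2 + 2·M_3 = 6(Δ_2 - Δ_1) = 3
  2·M_2 + 6·M_3 + 1·M_4 = 6(Δ_3 - Δ_2) = -87
Natural end conditions: M_0 = M_4 = 0.
Solving: M_0 = 0, M_1 = 96/31, M_2 = 168/31, M_3 = -1011/62, M_4 = 0.
On [0, 1], S'(x) = b_1 + 2c_1·x + 3d_1·x² with b_1 = Δ_1 - h_1(2M_1 + M_2)/6 = 64/31, c_1 = M_1/2 = 48/31, d_1 = (M_2 - M_1)/(6h_1) = 12/31. So S'(0) = 64/31.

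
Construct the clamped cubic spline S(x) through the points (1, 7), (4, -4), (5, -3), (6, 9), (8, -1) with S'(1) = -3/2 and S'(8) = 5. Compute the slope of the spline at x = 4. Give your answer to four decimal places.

Put m_i = S'' at the i-th knot. Here h = (3, 1, 1, 2) and Δ = (-11/3, 1, 12, -5), so the interior equations h_(i-1)·m_(i-1) + 2(h_(i-1)+h_i)·m_i + h_i·m_(i+1) = 6(Δ_i − Δ_(i-1)) read
  3·m_0 + 8·m_1 + 1·m_2 = 6(Δ_1 - Δ_0) = 28
  1·m_1 + 4·m_2 + 1·m_3 = 6(Δ_2 - Δ_1) = 66
  1·m_2 + 6·m_3 + 2·m_4 = 6(Δ_3 - Δ_2) = -102
Clamped end conditions give two more equations: 2h_0·m_0 + h_0·m_1 = 6(Δ_0 - S'(1)) = -13 and h_3·m_3 + 2h_3·m_4 = 6(S'(8) - Δ_3) = 60.
Hence m_0 = -707/237, m_1 = 129/79, m_2 = 1887/79, m_3 = -2463/79, m_4 = 4833/158.
On [4, 5], S'(x) = b_1 + 2c_1·(x - 4) + 3d_1·(x - 4)² with b_1 = Δ_1 - h_1(2m_1 + m_2)/6 = -557/158, c_1 = m_1/2 = 129/158, d_1 = (m_2 - m_1)/(6h_1) = 293/79. So S'(4) = -557/158.

-3.5253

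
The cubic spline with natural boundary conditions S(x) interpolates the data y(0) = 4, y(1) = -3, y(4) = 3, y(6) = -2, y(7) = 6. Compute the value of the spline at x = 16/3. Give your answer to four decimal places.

-1.9679

Let M_i = S''(x_i). Step sizes h_i = 1, 3, 2, 1; slopes of the chords Δ_i = (y_(i+1) - y_i)/h_i = -7, 2, -5/2, 8.
  1·M_0 + 8·M_1 + 3·M_2 = 6(Δ_1 - Δ_0) = 54
  3·M_1 + 10·M_2 + 2·M_3 = 6(Δ_2 - Δ_1) = -27
  2·M_2 + 6·M_3 + 1·M_4 = 6(Δ_3 - Δ_2) = 63
Natural end conditions: M_0 = M_4 = 0.
Forward elimination and back-substitution give M_0 = 0, M_1 = 1944/197, M_2 = -1638/197, M_3 = 5229/394, M_4 = 0.
On [4, 6], S(x) = 3 - 272/197·(x - 4) - 819/197·(x - 4)² + 2835/1576·(x - 4)³.
With (x - 4) = 4/3: S(16/3) = -1163/591.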